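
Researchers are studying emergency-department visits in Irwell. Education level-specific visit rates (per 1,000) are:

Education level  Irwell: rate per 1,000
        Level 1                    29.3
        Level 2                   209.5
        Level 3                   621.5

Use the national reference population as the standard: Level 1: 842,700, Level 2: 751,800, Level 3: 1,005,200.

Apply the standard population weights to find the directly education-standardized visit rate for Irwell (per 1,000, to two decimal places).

Standard total = 2,599,700; weights = 0.3242, 0.2892, 0.3867.
Standardized rate: 0.3242×29.3 + 0.2892×209.5 + 0.3867×621.5 = 310.3916 per 1,000.

310.39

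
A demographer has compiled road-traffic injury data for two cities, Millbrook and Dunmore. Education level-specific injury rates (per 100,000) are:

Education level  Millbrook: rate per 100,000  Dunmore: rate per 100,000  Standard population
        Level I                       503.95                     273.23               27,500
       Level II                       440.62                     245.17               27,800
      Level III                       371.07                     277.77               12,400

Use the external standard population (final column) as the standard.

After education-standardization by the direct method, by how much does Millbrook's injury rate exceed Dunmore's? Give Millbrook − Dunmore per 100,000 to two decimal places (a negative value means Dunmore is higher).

Standard total = 67,700; weights = 0.4062, 0.4106, 0.1832.
Millbrook: 0.4062×503.95 + 0.4106×440.62 + 0.1832×371.07 = 453.6060 per 100,000.
Dunmore: 0.4062×273.23 + 0.4106×245.17 + 0.1832×277.77 = 262.5391 per 100,000.
Difference = 453.6060 − 262.5391 = 191.0669.

191.07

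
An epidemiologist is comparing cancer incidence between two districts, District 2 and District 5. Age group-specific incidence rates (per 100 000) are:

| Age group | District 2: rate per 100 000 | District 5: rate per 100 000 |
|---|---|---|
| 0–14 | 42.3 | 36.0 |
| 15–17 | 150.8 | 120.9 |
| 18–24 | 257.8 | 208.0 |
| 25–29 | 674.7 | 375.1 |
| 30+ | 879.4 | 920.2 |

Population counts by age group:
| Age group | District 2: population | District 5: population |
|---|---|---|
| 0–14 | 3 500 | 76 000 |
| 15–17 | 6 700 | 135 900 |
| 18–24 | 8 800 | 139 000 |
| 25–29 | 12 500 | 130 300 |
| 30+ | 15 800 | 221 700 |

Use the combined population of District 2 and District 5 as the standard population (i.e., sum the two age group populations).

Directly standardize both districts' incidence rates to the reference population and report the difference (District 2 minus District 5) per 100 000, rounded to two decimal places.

Combined standard total = 750 200; weights = 0.1060, 0.1901, 0.1970, 0.1903, 0.3166.
District 2: 0.1060×42.3 + 0.1901×150.8 + 0.1970×257.8 + 0.1903×674.7 + 0.3166×879.4 = 490.7684 per 100 000.
District 5: 0.1060×36.0 + 0.1901×120.9 + 0.1970×208.0 + 0.1903×375.1 + 0.3166×920.2 = 430.4939 per 100 000.
Difference = 490.7684 − 430.4939 = 60.2745.

60.27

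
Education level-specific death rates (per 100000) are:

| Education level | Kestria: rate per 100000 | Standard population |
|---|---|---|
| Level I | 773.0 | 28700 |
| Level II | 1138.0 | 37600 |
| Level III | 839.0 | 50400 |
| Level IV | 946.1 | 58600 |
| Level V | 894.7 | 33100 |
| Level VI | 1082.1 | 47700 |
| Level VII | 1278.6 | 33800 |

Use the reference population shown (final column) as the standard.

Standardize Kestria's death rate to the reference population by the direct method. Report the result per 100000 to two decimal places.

Standard total = 289900; weights = 0.0990, 0.1297, 0.1739, 0.2021, 0.1142, 0.1645, 0.1166.
Standardized rate: 0.0990×773.0 + 0.1297×1138.0 + 0.1739×839.0 + 0.2021×946.1 + 0.1142×894.7 + 0.1645×1082.1 + 0.1166×1278.6 = 990.5084 per 100000.

990.51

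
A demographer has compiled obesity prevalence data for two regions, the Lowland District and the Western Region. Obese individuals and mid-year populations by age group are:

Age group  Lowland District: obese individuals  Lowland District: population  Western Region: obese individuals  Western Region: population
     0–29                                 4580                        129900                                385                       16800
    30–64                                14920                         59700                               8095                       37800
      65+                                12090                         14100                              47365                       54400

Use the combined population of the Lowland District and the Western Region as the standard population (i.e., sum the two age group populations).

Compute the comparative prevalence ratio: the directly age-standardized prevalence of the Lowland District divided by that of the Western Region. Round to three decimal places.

Age-specific rates per 1000 for the Lowland District: 35.258, 249.916, 857.447.
For the Western Region: 22.917, 214.153, 870.680.
Combined standard total = 312700; weights = 0.4691, 0.3118, 0.2191.
The Lowland District: 0.4691×35.258 + 0.3118×249.916 + 0.2191×857.447 = 282.2970 per 1000.
The Western Region: 0.4691×22.917 + 0.3118×214.153 + 0.2191×870.680 = 268.2553 per 1000.
Ratio = 282.2970 ÷ 268.2553 = 1.05234.

1.052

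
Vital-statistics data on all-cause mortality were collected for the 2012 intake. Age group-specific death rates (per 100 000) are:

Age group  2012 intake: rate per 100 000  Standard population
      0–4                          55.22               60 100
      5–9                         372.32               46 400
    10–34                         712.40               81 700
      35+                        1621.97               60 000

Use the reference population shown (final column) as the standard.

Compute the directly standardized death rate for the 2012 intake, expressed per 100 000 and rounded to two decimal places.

709.57

Standard total = 248 200; weights = 0.2421, 0.1869, 0.3292, 0.2417.
Standardized rate: 0.2421×55.22 + 0.1869×372.32 + 0.3292×712.40 + 0.2417×1621.97 = 709.5715 per 100 000.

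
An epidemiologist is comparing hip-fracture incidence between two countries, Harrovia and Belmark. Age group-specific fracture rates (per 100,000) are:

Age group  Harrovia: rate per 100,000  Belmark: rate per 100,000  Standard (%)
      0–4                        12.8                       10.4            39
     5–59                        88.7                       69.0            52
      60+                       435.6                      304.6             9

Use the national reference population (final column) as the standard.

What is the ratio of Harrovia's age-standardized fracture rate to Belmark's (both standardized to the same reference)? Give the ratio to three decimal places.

1.341

Standard weights: 0.39, 0.52, 0.09.
Harrovia: 0.3900×12.8 + 0.5200×88.7 + 0.0900×435.6 = 90.3200 per 100,000.
Belmark: 0.3900×10.4 + 0.5200×69.0 + 0.0900×304.6 = 67.3500 per 100,000.
Ratio = 90.3200 ÷ 67.3500 = 1.34105.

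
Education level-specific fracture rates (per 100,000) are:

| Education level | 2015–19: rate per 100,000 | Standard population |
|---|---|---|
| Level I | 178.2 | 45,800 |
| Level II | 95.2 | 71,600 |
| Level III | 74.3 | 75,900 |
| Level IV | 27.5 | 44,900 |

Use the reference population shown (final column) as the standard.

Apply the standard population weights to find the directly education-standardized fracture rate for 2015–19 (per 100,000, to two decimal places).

Standard total = 238,200; weights = 0.1923, 0.3006, 0.3186, 0.1885.
Standardized rate: 0.1923×178.2 + 0.3006×95.2 + 0.3186×74.3 + 0.1885×27.5 = 91.7380 per 100,000.

91.74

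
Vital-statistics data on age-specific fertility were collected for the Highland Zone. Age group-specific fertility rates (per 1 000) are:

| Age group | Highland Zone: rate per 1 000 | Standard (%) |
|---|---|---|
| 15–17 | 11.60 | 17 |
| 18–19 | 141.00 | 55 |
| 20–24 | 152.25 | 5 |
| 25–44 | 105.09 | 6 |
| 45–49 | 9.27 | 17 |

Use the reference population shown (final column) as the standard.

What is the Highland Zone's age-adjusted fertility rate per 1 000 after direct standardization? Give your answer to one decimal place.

95.0

Standard weights: 0.17, 0.55, 0.05, 0.06, 0.17.
Standardized rate: 0.1700×11.60 + 0.5500×141.00 + 0.0500×152.25 + 0.0600×105.09 + 0.1700×9.27 = 95.0158 per 1 000.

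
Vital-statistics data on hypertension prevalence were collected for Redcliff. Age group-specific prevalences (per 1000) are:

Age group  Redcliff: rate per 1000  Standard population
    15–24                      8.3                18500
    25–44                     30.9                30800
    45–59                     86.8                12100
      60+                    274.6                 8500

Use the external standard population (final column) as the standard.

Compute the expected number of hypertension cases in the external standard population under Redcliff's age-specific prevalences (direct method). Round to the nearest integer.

Expected hypertension cases = Σ (standard pop × age-specific rate ÷ 1000)
= 18500×8.3/1000 + 30800×30.9/1000 + 12100×86.8/1000 + 8500×274.6/1000
= 153.55 + 951.72 + 1050.28 + 2334.10 = 4489.65.

4490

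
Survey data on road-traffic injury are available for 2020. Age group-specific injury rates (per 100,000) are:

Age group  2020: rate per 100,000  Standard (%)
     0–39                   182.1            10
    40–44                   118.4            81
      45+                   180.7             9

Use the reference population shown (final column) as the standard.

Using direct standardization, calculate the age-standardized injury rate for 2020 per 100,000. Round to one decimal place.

Standard weights: 0.10, 0.81, 0.09.
Standardized rate: 0.1000×182.1 + 0.8100×118.4 + 0.0900×180.7 = 130.3770 per 100,000.

130.4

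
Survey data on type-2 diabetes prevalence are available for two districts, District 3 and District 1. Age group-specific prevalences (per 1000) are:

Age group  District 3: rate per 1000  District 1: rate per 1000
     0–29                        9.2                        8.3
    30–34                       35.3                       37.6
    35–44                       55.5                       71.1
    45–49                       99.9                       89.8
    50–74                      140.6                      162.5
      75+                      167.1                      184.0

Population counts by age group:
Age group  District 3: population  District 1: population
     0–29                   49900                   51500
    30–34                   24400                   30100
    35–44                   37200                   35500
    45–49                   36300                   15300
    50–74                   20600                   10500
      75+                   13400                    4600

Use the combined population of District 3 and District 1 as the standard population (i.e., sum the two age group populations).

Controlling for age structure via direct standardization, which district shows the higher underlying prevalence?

District 1

Combined standard total = 329300; weights = 0.3079, 0.1655, 0.2208, 0.1567, 0.0944, 0.0547.
District 3: 0.3079×9.2 + 0.1655×35.3 + 0.2208×55.5 + 0.1567×99.9 + 0.0944×140.6 + 0.0547×167.1 = 58.9945 per 1000.
District 1: 0.3079×8.3 + 0.1655×37.6 + 0.2208×71.1 + 0.1567×89.8 + 0.0944×162.5 + 0.0547×184.0 = 63.9515 per 1000.
The crude rates (66.81 vs 54.30) would put District 3 higher, but that reflects its age composition; once standardized to a common age structure, District 1 has the higher underlying rate.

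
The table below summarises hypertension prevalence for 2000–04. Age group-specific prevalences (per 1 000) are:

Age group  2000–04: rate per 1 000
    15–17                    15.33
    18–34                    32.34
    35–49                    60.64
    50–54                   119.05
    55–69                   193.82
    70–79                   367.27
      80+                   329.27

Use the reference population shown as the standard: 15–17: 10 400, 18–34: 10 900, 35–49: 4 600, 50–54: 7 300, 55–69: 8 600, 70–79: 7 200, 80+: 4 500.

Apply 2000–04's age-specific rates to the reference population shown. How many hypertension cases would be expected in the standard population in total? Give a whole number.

7453

Expected hypertension cases = Σ (standard pop × age-specific rate ÷ 1 000)
= 10 400×15.33/1 000 + 10 900×32.34/1 000 + 4 600×60.64/1 000 + 7 300×119.05/1 000 + 8 600×193.82/1 000 + 7 200×367.27/1 000 + 4 500×329.27/1 000
= 159.43 + 352.51 + 278.94 + 869.07 + 1666.85 + 2644.34 + 1481.71 = 7452.86.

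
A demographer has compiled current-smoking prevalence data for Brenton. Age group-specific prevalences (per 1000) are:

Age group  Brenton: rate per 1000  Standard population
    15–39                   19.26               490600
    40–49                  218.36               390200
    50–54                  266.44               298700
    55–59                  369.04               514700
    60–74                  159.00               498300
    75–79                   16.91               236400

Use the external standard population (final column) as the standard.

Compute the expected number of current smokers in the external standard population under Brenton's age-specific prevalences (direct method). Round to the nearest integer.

Expected current smokers = Σ (standard pop × age-specific rate ÷ 1000)
= 490600×19.26/1000 + 390200×218.36/1000 + 298700×266.44/1000 + 514700×369.04/1000 + 498300×159.00/1000 + 236400×16.91/1000
= 9448.96 + 85204.07 + 79585.63 + 189944.89 + 79229.70 + 3997.52 = 447410.77.

447411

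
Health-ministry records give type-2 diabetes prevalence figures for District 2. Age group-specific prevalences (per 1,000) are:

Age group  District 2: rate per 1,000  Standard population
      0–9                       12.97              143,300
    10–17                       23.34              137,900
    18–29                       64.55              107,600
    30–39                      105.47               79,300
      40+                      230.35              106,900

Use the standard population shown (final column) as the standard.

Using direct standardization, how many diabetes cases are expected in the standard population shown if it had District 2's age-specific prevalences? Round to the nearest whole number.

45011

Expected diabetes cases = Σ (standard pop × age-specific rate ÷ 1,000)
= 143,300×12.97/1,000 + 137,900×23.34/1,000 + 107,600×64.55/1,000 + 79,300×105.47/1,000 + 106,900×230.35/1,000
= 1858.60 + 3218.59 + 6945.58 + 8363.77 + 24624.42 = 45010.95.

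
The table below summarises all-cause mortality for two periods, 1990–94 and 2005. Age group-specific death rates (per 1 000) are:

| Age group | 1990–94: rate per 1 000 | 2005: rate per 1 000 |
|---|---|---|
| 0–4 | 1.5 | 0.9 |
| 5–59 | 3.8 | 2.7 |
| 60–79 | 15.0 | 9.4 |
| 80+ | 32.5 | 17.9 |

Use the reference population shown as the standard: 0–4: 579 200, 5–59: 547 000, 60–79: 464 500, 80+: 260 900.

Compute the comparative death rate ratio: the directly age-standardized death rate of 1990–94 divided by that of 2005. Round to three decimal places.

1.667

Standard total = 1 851 600; weights = 0.3128, 0.2954, 0.2509, 0.1409.
1990–94: 0.3128×1.5 + 0.2954×3.8 + 0.2509×15.0 + 0.1409×32.5 = 9.9342 per 1 000.
2005: 0.3128×0.9 + 0.2954×2.7 + 0.2509×9.4 + 0.1409×17.9 = 5.9595 per 1 000.
Ratio = 9.9342 ÷ 5.9595 = 1.66695.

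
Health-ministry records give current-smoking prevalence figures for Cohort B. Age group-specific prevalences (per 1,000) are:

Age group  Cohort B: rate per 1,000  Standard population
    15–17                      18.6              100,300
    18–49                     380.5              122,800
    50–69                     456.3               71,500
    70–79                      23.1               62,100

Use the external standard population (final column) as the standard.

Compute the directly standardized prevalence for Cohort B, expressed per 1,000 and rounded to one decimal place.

Standard total = 356,700; weights = 0.2812, 0.3443, 0.2004, 0.1741.
Standardized rate: 0.2812×18.6 + 0.3443×380.5 + 0.2004×456.3 + 0.1741×23.1 = 231.7100 per 1,000.

231.7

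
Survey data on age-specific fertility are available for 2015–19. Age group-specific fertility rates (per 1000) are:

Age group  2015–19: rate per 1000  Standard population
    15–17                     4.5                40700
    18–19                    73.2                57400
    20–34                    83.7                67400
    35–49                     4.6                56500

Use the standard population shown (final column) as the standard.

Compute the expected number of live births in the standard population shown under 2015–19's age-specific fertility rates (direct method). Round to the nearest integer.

10286

Expected live births = Σ (standard pop × age-specific rate ÷ 1000)
= 40700×4.5/1000 + 57400×73.2/1000 + 67400×83.7/1000 + 56500×4.6/1000
= 183.15 + 4201.68 + 5641.38 + 259.90 = 10286.11.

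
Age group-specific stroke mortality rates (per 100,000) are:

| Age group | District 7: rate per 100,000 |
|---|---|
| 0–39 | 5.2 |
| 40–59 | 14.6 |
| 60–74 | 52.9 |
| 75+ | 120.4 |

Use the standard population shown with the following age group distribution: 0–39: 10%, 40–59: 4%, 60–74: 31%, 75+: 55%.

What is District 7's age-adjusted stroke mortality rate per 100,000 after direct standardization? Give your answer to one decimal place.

83.7

Standard weights: 0.10, 0.04, 0.31, 0.55.
Standardized rate: 0.1000×5.2 + 0.0400×14.6 + 0.3100×52.9 + 0.5500×120.4 = 83.7230 per 100,000.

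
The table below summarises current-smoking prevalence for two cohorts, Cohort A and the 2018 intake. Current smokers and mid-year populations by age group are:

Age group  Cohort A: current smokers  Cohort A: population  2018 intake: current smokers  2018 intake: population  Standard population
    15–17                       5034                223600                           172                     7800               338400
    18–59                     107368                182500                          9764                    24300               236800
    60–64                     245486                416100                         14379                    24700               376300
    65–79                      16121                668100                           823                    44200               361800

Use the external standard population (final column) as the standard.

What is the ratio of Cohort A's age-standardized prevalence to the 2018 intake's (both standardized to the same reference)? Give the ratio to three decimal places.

1.150

Age-specific rates per 1000 for Cohort A: 22.513, 588.318, 589.969, 24.130.
For the 2018 intake: 22.051, 401.811, 582.146, 18.620.
Standard total = 1313300; weights = 0.2577, 0.1803, 0.2865, 0.2755.
Cohort A: 0.2577×22.513 + 0.1803×588.318 + 0.2865×589.969 + 0.2755×24.130 = 287.5714 per 1000.
The 2018 intake: 0.2577×22.051 + 0.1803×401.811 + 0.2865×582.146 + 0.2755×18.620 = 250.0640 per 1000.
Ratio = 287.5714 ÷ 250.0640 = 1.14999.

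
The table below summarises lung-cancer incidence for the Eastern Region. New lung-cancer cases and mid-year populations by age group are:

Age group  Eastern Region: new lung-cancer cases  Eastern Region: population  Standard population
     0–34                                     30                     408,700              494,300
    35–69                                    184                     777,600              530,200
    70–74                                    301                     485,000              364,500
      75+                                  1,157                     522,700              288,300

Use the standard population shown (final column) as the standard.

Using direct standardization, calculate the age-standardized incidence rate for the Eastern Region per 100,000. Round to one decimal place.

Age-specific rates per 100,000 for the Eastern Region: 7.34, 23.66, 62.06, 221.35.
Standard total = 1,677,300; weights = 0.2947, 0.3161, 0.2173, 0.1719.
Standardized rate: 0.2947×7.34 + 0.3161×23.66 + 0.2173×62.06 + 0.1719×221.35 = 61.1764 per 100,000.

61.2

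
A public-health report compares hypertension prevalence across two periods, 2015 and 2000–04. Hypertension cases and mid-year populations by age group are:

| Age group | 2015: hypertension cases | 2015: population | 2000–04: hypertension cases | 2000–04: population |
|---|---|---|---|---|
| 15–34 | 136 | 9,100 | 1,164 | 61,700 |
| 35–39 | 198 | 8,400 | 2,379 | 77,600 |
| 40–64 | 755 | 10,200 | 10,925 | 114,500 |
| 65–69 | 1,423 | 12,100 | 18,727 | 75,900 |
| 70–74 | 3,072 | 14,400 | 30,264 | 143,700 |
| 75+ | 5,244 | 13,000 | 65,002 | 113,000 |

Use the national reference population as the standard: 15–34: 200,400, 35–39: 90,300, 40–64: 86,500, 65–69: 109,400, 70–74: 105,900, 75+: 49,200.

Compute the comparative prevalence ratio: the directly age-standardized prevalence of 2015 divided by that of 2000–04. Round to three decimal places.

0.723

Age-specific rates per 1,000 for 2015: 14.945, 23.571, 74.020, 117.603, 213.333, 403.385.
For 2000–04: 18.865, 30.657, 95.415, 246.733, 210.605, 575.239.
Standard total = 641,700; weights = 0.3123, 0.1407, 0.1348, 0.1705, 0.1650, 0.0767.
2015: 0.3123×14.945 + 0.1407×23.571 + 0.1348×74.020 + 0.1705×117.603 + 0.1650×213.333 + 0.0767×403.385 = 104.1460 per 1,000.
2000–04: 0.3123×18.865 + 0.1407×30.657 + 0.1348×95.415 + 0.1705×246.733 + 0.1650×210.605 + 0.0767×575.239 = 143.9922 per 1,000.
Ratio = 104.1460 ÷ 143.9922 = 0.72328.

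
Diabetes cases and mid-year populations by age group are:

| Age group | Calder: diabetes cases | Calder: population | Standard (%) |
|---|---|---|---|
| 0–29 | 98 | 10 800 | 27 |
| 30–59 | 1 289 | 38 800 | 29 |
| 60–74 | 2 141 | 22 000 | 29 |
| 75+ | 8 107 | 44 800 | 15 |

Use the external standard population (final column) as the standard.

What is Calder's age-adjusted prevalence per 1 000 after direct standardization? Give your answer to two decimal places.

Age-specific rates per 1 000 for Calder: 9.074, 33.222, 97.318, 180.960.
Standard weights: 0.27, 0.29, 0.29, 0.15.
Standardized rate: 0.2700×9.074 + 0.2900×33.222 + 0.2900×97.318 + 0.1500×180.960 = 67.4505 per 1 000.

67.45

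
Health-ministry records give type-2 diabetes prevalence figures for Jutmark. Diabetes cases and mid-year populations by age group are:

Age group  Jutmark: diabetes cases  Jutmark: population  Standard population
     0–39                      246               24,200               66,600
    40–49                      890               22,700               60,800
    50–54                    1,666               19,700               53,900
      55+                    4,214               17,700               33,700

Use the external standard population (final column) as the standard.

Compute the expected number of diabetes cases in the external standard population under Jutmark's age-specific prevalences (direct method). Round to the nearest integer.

Age-specific rates per 1,000 for Jutmark: 10.165, 39.207, 84.569, 238.079.
Expected diabetes cases = Σ (standard pop × age-specific rate ÷ 1,000)
= 66,600×10.165/1,000 + 60,800×39.207/1,000 + 53,900×84.569/1,000 + 33,700×238.079/1,000
= 677.01 + 2383.79 + 4558.24 + 8023.27 = 15642.31.

15642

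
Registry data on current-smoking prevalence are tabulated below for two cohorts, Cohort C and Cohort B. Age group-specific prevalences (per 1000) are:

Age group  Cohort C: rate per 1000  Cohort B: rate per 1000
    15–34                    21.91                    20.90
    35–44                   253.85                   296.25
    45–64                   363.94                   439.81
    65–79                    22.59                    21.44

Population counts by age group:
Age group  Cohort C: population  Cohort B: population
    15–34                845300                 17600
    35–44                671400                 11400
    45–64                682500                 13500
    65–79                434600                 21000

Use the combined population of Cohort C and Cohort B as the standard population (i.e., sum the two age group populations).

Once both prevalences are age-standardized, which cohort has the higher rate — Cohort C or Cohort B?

Cohort B

Combined standard total = 2697300; weights = 0.3199, 0.2531, 0.2580, 0.1689.
Cohort C: 0.3199×21.91 + 0.2531×253.85 + 0.2580×363.94 + 0.1689×22.59 = 168.9946 per 1000.
Cohort B: 0.3199×20.90 + 0.2531×296.25 + 0.2580×439.81 + 0.1689×21.44 = 198.7877 per 1000.
The crude rates (169.78 vs 159.57) would put Cohort C higher, but that reflects its age composition; once standardized to a common age structure, Cohort B has the higher underlying rate.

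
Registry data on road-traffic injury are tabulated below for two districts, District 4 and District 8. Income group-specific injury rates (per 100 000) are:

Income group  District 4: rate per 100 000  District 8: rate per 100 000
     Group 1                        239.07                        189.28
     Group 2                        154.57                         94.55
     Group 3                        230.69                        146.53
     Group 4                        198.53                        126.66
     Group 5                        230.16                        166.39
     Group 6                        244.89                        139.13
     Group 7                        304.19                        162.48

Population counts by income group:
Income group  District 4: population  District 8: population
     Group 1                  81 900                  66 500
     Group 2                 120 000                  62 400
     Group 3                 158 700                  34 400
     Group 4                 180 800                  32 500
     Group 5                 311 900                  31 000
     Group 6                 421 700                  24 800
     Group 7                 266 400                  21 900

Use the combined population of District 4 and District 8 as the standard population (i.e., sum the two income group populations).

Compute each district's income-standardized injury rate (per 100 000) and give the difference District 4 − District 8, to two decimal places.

Combined standard total = 1 814 900; weights = 0.0818, 0.1005, 0.1064, 0.1175, 0.1889, 0.2460, 0.1589.
District 4: 0.0818×239.07 + 0.1005×154.57 + 0.1064×230.69 + 0.1175×198.53 + 0.1889×230.16 + 0.2460×244.89 + 0.1589×304.19 = 235.0143 per 100 000.
District 8: 0.0818×189.28 + 0.1005×94.55 + 0.1064×146.53 + 0.1175×126.66 + 0.1889×166.39 + 0.2460×139.13 + 0.1589×162.48 = 146.9317 per 100 000.
Difference = 235.0143 − 146.9317 = 88.0827.

88.08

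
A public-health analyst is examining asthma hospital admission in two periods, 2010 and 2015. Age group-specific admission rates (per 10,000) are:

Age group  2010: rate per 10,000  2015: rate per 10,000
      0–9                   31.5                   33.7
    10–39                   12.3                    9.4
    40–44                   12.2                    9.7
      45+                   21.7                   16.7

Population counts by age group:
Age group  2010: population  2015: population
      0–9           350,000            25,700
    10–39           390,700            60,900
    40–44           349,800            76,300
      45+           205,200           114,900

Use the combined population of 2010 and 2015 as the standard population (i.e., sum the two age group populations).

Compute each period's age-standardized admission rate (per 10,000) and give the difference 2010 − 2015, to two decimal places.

2.00

Combined standard total = 1,573,500; weights = 0.2388, 0.2870, 0.2708, 0.2034.
2010: 0.2388×31.5 + 0.2870×12.3 + 0.2708×12.2 + 0.2034×21.7 = 18.7695 per 10,000.
2015: 0.2388×33.7 + 0.2870×9.4 + 0.2708×9.7 + 0.2034×16.7 = 16.7683 per 10,000.
Difference = 18.7695 − 16.7683 = 2.0012.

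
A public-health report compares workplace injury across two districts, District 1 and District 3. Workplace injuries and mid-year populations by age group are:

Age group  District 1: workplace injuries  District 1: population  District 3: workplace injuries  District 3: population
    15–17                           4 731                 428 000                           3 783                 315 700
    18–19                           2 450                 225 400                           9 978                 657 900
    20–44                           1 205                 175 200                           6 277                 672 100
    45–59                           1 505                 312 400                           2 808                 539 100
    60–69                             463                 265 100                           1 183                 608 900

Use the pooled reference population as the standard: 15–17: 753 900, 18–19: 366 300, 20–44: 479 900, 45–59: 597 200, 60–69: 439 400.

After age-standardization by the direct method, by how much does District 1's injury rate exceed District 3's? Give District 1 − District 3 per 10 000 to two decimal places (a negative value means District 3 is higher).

Age-specific rates per 10 000 for District 1: 110.54, 108.70, 68.78, 48.18, 17.47.
For District 3: 119.83, 151.66, 93.39, 52.09, 19.43.
Standard total = 2 636 700; weights = 0.2859, 0.1389, 0.1820, 0.2265, 0.1666.
District 1: 0.2859×110.54 + 0.1389×108.70 + 0.1820×68.78 + 0.2265×48.18 + 0.1666×17.47 = 73.0461 per 10 000.
District 3: 0.2859×119.83 + 0.1389×151.66 + 0.1820×93.39 + 0.2265×52.09 + 0.1666×19.43 = 87.3655 per 10 000.
Difference = 73.0461 − 87.3655 = -14.3194.

-14.32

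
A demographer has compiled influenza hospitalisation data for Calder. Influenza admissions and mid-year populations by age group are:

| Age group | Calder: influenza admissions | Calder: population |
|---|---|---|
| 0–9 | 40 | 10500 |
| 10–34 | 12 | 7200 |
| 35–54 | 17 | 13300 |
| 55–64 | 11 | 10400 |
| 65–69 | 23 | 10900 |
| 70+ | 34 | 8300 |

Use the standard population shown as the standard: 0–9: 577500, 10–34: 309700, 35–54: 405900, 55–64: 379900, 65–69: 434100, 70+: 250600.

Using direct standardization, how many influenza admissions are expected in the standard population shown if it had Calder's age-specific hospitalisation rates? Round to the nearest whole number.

5579

Age-specific rates per 100000 for Calder: 380.95, 166.67, 127.82, 105.77, 211.01, 409.64.
Expected influenza admissions = Σ (standard pop × age-specific rate ÷ 100000)
= 577500×380.95/100000 + 309700×166.67/100000 + 405900×127.82/100000 + 379900×105.77/100000 + 434100×211.01/100000 + 250600×409.64/100000
= 2200.00 + 516.17 + 518.82 + 401.82 + 915.99 + 1026.55 = 5579.35.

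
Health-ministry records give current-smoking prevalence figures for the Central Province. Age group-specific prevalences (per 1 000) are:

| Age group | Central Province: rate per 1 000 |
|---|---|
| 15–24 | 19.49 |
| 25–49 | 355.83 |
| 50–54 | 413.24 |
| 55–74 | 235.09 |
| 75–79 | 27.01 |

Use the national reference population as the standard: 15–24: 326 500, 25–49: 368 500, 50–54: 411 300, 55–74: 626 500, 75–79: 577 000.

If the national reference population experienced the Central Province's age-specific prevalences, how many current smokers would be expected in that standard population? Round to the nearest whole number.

Expected current smokers = Σ (standard pop × age-specific rate ÷ 1 000)
= 326 500×19.49/1 000 + 368 500×355.83/1 000 + 411 300×413.24/1 000 + 626 500×235.09/1 000 + 577 000×27.01/1 000
= 6363.48 + 131123.36 + 169965.61 + 147283.89 + 15584.77 = 470321.11.

470321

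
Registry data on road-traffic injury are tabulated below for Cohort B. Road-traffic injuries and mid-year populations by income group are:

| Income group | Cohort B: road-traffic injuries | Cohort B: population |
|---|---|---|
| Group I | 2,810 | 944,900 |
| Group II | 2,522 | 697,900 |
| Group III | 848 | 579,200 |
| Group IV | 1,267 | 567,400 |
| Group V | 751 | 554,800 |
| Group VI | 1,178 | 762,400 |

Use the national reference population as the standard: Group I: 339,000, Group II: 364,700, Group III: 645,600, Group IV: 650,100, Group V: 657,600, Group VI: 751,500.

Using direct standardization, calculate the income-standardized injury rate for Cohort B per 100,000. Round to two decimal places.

Income-specific rates per 100,000 for Cohort B: 297.39, 361.37, 146.41, 223.30, 135.36, 154.51.
Standard total = 3,408,500; weights = 0.0995, 0.1070, 0.1894, 0.1907, 0.1929, 0.2205.
Standardized rate: 0.0995×297.39 + 0.1070×361.37 + 0.1894×146.41 + 0.1907×223.30 + 0.1929×135.36 + 0.2205×154.51 = 198.7458 per 100,000.

198.75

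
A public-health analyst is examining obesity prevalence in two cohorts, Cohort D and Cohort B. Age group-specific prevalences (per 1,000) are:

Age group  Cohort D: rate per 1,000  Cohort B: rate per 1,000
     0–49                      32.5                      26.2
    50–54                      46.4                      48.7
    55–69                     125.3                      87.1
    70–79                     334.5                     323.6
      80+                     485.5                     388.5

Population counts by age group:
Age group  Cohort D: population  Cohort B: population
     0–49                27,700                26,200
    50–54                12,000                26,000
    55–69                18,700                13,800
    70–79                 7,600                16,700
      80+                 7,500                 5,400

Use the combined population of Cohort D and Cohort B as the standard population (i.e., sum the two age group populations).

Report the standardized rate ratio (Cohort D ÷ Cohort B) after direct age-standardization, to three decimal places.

1.159

Combined standard total = 161,600; weights = 0.3335, 0.2351, 0.2011, 0.1504, 0.0798.
Cohort D: 0.3335×32.5 + 0.2351×46.4 + 0.2011×125.3 + 0.1504×334.5 + 0.0798×485.5 = 136.0056 per 1,000.
Cohort B: 0.3335×26.2 + 0.2351×48.7 + 0.2011×87.1 + 0.1504×323.6 + 0.0798×388.5 = 117.3803 per 1,000.
Ratio = 136.0056 ÷ 117.3803 = 1.15867.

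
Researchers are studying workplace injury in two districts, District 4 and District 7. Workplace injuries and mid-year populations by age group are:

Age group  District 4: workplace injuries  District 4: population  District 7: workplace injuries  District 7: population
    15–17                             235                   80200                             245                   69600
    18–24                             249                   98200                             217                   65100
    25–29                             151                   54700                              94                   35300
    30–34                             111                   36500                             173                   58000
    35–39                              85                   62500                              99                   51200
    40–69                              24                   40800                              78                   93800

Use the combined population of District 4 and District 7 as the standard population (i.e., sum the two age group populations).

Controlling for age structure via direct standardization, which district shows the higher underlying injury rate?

Age-specific rates per 10000 for District 4: 29.30, 25.36, 27.61, 30.41, 13.60, 5.88.
For District 7: 35.20, 33.33, 26.63, 29.83, 19.34, 8.32.
Combined standard total = 745900; weights = 0.2008, 0.2189, 0.1207, 0.1267, 0.1524, 0.1805.
District 4: 0.2008×29.30 + 0.2189×25.36 + 0.1207×27.61 + 0.1267×30.41 + 0.1524×13.60 + 0.1805×5.88 = 21.7542 per 10000.
District 7: 0.2008×35.20 + 0.2189×33.33 + 0.1207×26.63 + 0.1267×29.83 + 0.1524×19.34 + 0.1805×8.32 = 25.8071 per 10000.

District 7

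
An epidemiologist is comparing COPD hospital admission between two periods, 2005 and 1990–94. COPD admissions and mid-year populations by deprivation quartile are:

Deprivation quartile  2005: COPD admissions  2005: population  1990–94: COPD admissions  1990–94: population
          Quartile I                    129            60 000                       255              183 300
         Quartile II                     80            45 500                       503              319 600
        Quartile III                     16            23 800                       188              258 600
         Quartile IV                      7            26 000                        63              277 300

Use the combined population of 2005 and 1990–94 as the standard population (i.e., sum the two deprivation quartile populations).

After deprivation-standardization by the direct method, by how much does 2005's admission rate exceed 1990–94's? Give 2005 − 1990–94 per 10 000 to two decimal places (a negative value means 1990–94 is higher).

Deprivation-specific rates per 10 000 for 2005: 21.50, 17.58, 6.72, 2.69.
For 1990–94: 13.91, 15.74, 7.27, 2.27.
Combined standard total = 1 194 100; weights = 0.2038, 0.3058, 0.2365, 0.2540.
2005: 0.2038×21.50 + 0.3058×17.58 + 0.2365×6.72 + 0.2540×2.69 = 12.0303 per 10 000.
1990–94: 0.2038×13.91 + 0.3058×15.74 + 0.2365×7.27 + 0.2540×2.27 = 9.9430 per 10 000.
Difference = 12.0303 − 9.9430 = 2.0873.

2.09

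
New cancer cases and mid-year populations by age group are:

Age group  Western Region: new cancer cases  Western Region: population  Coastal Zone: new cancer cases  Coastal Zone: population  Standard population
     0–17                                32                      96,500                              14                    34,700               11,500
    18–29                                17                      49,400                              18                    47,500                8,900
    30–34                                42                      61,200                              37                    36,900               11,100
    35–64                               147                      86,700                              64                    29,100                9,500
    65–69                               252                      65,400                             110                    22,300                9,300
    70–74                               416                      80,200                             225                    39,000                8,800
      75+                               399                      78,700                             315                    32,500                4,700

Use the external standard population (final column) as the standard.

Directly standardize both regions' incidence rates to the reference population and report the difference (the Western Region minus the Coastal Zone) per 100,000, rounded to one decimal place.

-72.6

Age-specific rates per 100,000 for the Western Region: 33.16, 34.41, 68.63, 169.55, 385.32, 518.70, 506.99.
For the Coastal Zone: 40.35, 37.89, 100.27, 219.93, 493.27, 576.92, 969.23.
Standard total = 63,800; weights = 0.1803, 0.1395, 0.1740, 0.1489, 0.1458, 0.1379, 0.0737.
The Western Region: 0.1803×33.16 + 0.1395×34.41 + 0.1740×68.63 + 0.1489×169.55 + 0.1458×385.32 + 0.1379×518.70 + 0.0737×506.99 = 213.0256 per 100,000.
The Coastal Zone: 0.1803×40.35 + 0.1395×37.89 + 0.1740×100.27 + 0.1489×219.93 + 0.1458×493.27 + 0.1379×576.92 + 0.0737×969.23 = 285.6324 per 100,000.
Difference = 213.0256 − 285.6324 = -72.6068.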